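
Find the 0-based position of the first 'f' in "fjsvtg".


Input string: 'fjsvtg'
Target: 'f'
Scanning left to right: s[0]='f'
First match at index: 0


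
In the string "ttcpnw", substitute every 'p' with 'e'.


Input string: 'ttcpnw'
Operation: replace 'p' with 'e'
Positions of 'p': 3
After replacement: ttcenw


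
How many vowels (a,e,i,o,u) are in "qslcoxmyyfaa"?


Input string: 'qslcoxmyyfaa'
Operation: count vowels (a, e, i, o, u)
Scan: s[0]='q', s[1]='s', s[2]='l', s[3]='c', s[4]='o' (vowel), s[5]='x', s[6]='m', s[7]='y', s[8]='y', s[9]='f', s[10]='a' (vowel), s[11]='a' (vowel)
Vowels found: 3
Result: 3


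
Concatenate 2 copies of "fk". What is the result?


Input string: 'fk'
Operation: repeat 2 times
Concatenation: 'fk' + 'fk'
Result: fkfk


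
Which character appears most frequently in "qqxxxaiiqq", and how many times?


Input: 'qqxxxaiiqq'
Operation: tally each character
Counts: 'a':1, 'i':2, 'q':4, 'x':3
Maximum: 'q' appears 4 times


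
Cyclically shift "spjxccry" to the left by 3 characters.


Input: 'spjxccry', shift = 3
Operation: split at index 3 and swap parts
Front part s[0:3] = 'spj'
Back part s[3:] = 'xccry'
Rotated = back + front = 'xccry' + 'spj'
Result: xccryspj


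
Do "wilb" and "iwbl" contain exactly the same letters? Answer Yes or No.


String 1: 'wilb' -> sorted: 'bilw'
String 2: 'iwbl' -> sorted: 'bilw'
Compare sorted forms: 'bilw' == 'bilw'
Anagram: Yes


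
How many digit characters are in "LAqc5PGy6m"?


Input string: 'LAqc5PGy6m'
Operation: count digit characters (0-9)
Scan: 'L', 'A', 'q', 'c', '5'(digit), 'P', 'G', 'y', '6'(digit), 'm'
Digits found: 2
Result: 2


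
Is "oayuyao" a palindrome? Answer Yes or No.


Input string: 'oayuyao'
Reversed: 'oayuyao'
Compare pairs: s[0]='o' vs s[6]='o' (match), s[1]='a' vs s[5]='a' (match), s[2]='y' vs s[4]='y' (match)
Palindrome: Yes


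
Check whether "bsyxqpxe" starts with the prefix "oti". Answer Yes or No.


Input string: 'bsyxqpxe'
Prefix to check: 'oti'
First 3 characters of input: 'bsy'
Match: False
Result: No


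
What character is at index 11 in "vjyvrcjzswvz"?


Input string: 'vjyvrcjzswvz'
Operation: get character at index 11
Index mapping: s[0]='v', s[1]='j', s[2]='y', s[3]='v', s[4]='r', s[5]='c', s[6]='j', s[7]='z', s[8]='s', s[9]='w', s[10]='v', s[11]='z'
Result: 'z'


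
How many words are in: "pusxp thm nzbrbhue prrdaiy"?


Input string: 'pusxp thm nzbrbhue prrdaiy'
Operation: split by spaces
Words found: 'pusxp', 'thm', 'nzbrbhue', 'prrdaiy'
Word count: 4


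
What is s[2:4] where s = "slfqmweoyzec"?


Input string: 'slfqmweoyzec'
Operation: slice [2:4]
Extract characters: s[2]='f', s[3]='q'
Result: fq


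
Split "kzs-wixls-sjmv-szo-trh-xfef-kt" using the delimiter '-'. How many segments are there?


Input string: 'kzs-wixls-sjmv-szo-trh-xfef-kt'
Delimiter: '-'
Split result: 'kzs', 'wixls', 'sjmv', 'szo', 'trh', 'xfef', 'kt'
Number of parts: 7


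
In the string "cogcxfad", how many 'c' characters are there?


Input string: 'cogcxfad'
Target character: 'c'
Scan each position: s[0]='c', s[3]='c'
Matches found at indices: 0, 3
Total: 2


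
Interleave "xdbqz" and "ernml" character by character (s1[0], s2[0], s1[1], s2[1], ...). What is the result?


String 1: 'xdbqz'
String 2: 'ernml'
Operation: alternate characters
Pairs: 'x'+'e', 'd'+'r', 'b'+'n', 'q'+'m', 'z'+'l'
Result: xedrbnqmzl


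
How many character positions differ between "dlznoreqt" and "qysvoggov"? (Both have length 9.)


String 1: 'dlznoreqt'
String 2: 'qysvoggov'
Compare each position: pos 0: 'd'!='q', pos 1: 'l'!='y', pos 2: 'z'!='s', pos 3: 'n'!='v', pos 4: 'o'=='o', pos 5: 'r'!='g', pos 6: 'e'!='g', pos 7: 'q'!='o', pos 8: 't'!='v'
Differing positions: 8
Hamming distance: 8


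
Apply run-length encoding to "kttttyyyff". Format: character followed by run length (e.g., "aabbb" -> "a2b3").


Input: 'kttttyyyff'
Operation: identify consecutive runs
Runs: 'k' -> k1, 'tttt' -> t4, 'yyy' -> y3, 'ff' -> f2
Encoded: k1t4y3f2


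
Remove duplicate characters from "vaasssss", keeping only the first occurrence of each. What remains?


Input: 'vaasssss'
Operation: keep first occurrence of each character
Scan: s[0]='v' new -> keep; s[1]='a' new -> keep; s[2]='a' seen -> skip; s[3]='s' new -> keep; s[4]='s' seen -> skip; s[5]='s' seen -> skip; s[6]='s' seen -> skip; s[7]='s' seen -> skip
Result: vas


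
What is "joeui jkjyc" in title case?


Input string: 'joeui jkjyc'
Operation: capitalize first letter of each word
Word transformations: 'joeui'->'Joeui', 'jkjyc'->'Jkjyc'
Result: Joeui Jkjyc


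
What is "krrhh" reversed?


Input string: 'krrhh'
Operation: reverse character order
Original order: 'k' -> 'r' -> 'r' -> 'h' -> 'h'
Reversed order: 'h' -> 'h' -> 'r' -> 'r' -> 'k'
Result: hhrrk


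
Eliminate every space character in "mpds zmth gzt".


Input string: 'mpds zmth gzt'
Operation: remove all spaces
Words: 'mpds', 'zmth', 'gzt'
Join without spaces: mpdszmthgzt


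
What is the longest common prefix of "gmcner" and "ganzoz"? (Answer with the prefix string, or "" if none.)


String 1: 'gmcner'
String 2: 'ganzoz'
Compare position by position:
pos 0: 'g' vs 'g' match
pos 1: 'm' vs 'a' differ -> stop
Longest common prefix: "g" (length 1)


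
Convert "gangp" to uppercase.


Input string: 'gangp'
Operation: convert each letter to uppercase
Mapping: 'g'->'G', 'a'->'A', 'n'->'N', 'g'->'G', 'p'->'P'
Result: GANGP


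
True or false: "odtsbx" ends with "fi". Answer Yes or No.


Input string: 'odtsbx'
Suffix to check: 'fi'
Last 2 characters of input: 'bx'
Match: False
Result: No


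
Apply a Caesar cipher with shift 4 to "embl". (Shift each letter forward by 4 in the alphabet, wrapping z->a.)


Input: 'embl', shift = 4
Operation: for each letter, (position + 4) mod 26
Mapping: 'e'(4+4=8)->'i', 'm'(12+4=16)->'q', 'b'(1+4=5)->'f', 'l'(11+4=15)->'p'
Result: iqfp


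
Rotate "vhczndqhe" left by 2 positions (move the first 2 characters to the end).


Input: 'vhczndqhe', shift = 2
Operation: split at index 2 and swap parts
Front part s[0:2] = 'vh'
Back part s[2:] = 'czndqhe'
Rotated = back + front = 'czndqhe' + 'vh'
Result: czndqhevh


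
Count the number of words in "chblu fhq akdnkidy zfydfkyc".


Input string: 'chblu fhq akdnkidy zfydfkyc'
Operation: split by spaces
Words found: 'chblu', 'fhq', 'akdnkidy', 'zfydfkyc'
Word count: 4


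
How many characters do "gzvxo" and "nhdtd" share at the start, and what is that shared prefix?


String 1: 'gzvxo'
String 2: 'nhdtd'
Compare position by position:
pos 0: 'g' vs 'n' differ -> stop
Longest common prefix: "" (length 0)


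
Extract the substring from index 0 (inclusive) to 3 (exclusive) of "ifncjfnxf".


Input string: 'ifncjfnxf'
Operation: slice [0:3]
Extract characters: s[0]='i', s[1]='f', s[2]='n'
Result: ifn


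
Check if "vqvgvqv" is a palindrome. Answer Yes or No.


Input string: 'vqvgvqv'
Reversed: 'vqvgvqv'
Compare pairs: s[0]='v' vs s[6]='v' (match), s[1]='q' vs s[5]='q' (match), s[2]='v' vs s[4]='v' (match)
Palindrome: Yes


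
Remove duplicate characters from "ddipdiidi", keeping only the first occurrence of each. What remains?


Input: 'ddipdiidi'
Operation: keep first occurrence of each character
Scan: s[0]='d' new -> keep; s[1]='d' seen -> skip; s[2]='i' new -> keep; s[3]='p' new -> keep; s[4]='d' seen -> skip; s[5]='i' seen -> skip; s[6]='i' seen -> skip; s[7]='d' seen -> skip; s[8]='i' seen -> skip
Result: dip


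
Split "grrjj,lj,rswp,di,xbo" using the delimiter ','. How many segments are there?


Input string: 'grrjj,lj,rswp,di,xbo'
Delimiter: ','
Split result: 'grrjj', 'lj', 'rswp', 'di', 'xbo'
Number of parts: 5


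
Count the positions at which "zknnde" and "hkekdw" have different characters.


String 1: 'zknnde'
String 2: 'hkekdw'
Compare each position: pos 0: 'z'!='h', pos 1: 'k'=='k', pos 2: 'n'!='e', pos 3: 'n'!='k', pos 4: 'd'=='d', pos 5: 'e'!='w'
Differing positions: 4
Hamming distance: 4


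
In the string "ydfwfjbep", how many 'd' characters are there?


Input string: 'ydfwfjbep'
Target character: 'd'
Scan each position: s[1]='d'
Matches found at indices: 1
Total: 1


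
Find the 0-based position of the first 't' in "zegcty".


Input string: 'zegcty'
Target: 't'
Scanning left to right: s[0]='z', s[1]='e', s[2]='g', s[3]='c', s[4]='t'
First match at index: 4


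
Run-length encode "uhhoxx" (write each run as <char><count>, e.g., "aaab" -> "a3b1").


Input: 'uhhoxx'
Operation: identify consecutive runs
Runs: 'u' -> u1, 'hh' -> h2, 'o' -> o1, 'xx' -> x2
Encoded: u1h2o1x2


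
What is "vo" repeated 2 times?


Input string: 'vo'
Operation: repeat 2 times
Concatenation: 'vo' + 'vo'
Result: vovo


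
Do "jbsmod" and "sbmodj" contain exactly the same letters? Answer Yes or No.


String 1: 'jbsmod' -> sorted: 'bdjmos'
String 2: 'sbmodj' -> sorted: 'bdjmos'
Compare sorted forms: 'bdjmos' == 'bdjmos'
Anagram: Yes


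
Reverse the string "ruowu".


Input string: 'ruowu'
Operation: reverse character order
Original order: 'r' -> 'u' -> 'o' -> 'w' -> 'u'
Reversed order: 'u' -> 'w' -> 'o' -> 'u' -> 'r'
Result: uwour


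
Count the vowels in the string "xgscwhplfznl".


Input string: 'xgscwhplfznl'
Operation: count vowels (a, e, i, o, u)
Scan: s[0]='x', s[1]='g', s[2]='s', s[3]='c', s[4]='w', s[5]='h', s[6]='p', s[7]='l', s[8]='f', s[9]='z', s[10]='n', s[11]='l'
Vowels found: 0
Result: 0


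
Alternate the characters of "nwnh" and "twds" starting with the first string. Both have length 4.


String 1: 'nwnh'
String 2: 'twds'
Operation: alternate characters
Pairs: 'n'+'t', 'w'+'w', 'n'+'d', 'h'+'s'
Result: ntwwndhs


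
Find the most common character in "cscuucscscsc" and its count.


Input: 'cscuucscscsc'
Operation: tally each character
Counts: 'c':6, 's':4, 'u':2
Maximum: 'c' appears 6 times


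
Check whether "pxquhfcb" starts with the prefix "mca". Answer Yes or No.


Input string: 'pxquhfcb'
Prefix to check: 'mca'
First 3 characters of input: 'pxq'
Match: False
Result: No


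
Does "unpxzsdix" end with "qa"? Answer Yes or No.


Input string: 'unpxzsdix'
Suffix to check: 'qa'
Last 2 characters of input: 'ix'
Match: False
Result: No


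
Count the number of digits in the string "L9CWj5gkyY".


Input string: 'L9CWj5gkyY'
Operation: count digit characters (0-9)
Scan: 'L', '9'(digit), 'C', 'W', 'j', '5'(digit), 'g', 'k', 'y', 'Y'
Digits found: 2
Result: 2


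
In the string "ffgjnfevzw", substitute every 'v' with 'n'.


Input string: 'ffgjnfevzw'
Operation: replace 'v' with 'n'
Positions of 'v': 7
After replacement: ffgjnfenzw


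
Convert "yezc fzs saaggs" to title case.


Input string: 'yezc fzs saaggs'
Operation: capitalize first letter of each word
Word transformations: 'yezc'->'Yezc', 'fzs'->'Fzs', 'saaggs'->'Saaggs'
Result: Yezc Fzs Saaggs


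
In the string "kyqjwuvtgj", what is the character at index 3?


Input string: 'kyqjwuvtgj'
Operation: get character at index 3
Index mapping: s[0]='k', s[1]='y', s[2]='q', s[3]='j'
Result: 'j'


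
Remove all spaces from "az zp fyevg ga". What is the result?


Input string: 'az zp fyevg ga'
Operation: remove all spaces
Words: 'az', 'zp', 'fyevg', 'ga'
Join without spaces: azzpfyevgga


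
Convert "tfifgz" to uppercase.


Input string: 'tfifgz'
Operation: convert each letter to uppercase
Mapping: 't'->'T', 'f'->'F', 'i'->'I', 'f'->'F', 'g'->'G', 'z'->'Z'
Result: TFIFGZ


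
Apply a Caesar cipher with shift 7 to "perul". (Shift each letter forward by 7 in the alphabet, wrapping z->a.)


Input: 'perul', shift = 7
Operation: for each letter, (position + 7) mod 26
Mapping: 'p'(15+7=22)->'w', 'e'(4+7=11)->'l', 'r'(17+7=24)->'y', 'u'(20+7=27, 27 mod 26=1)->'b', 'l'(11+7=18)->'s'
Result: wlybs


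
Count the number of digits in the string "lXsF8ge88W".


Input string: 'lXsF8ge88W'
Operation: count digit characters (0-9)
Scan: 'l', 'X', 's', 'F', '8'(digit), 'g', 'e', '8'(digit), '8'(digit), 'W'
Digits found: 3
Result: 3


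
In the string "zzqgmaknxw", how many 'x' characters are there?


Input string: 'zzqgmaknxw'
Target character: 'x'
Scan each position: s[8]='x'
Matches found at indices: 8
Total: 1


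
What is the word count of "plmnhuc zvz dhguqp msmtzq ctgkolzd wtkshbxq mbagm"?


Input string: 'plmnhuc zvz dhguqp msmtzq ctgkolzd wtkshbxq mbagm'
Operation: split by spaces
Words found: 'plmnhuc', 'zvz', 'dhguqp', 'msmtzq', 'ctgkolzd', 'wtkshbxq', 'mbagm'
Word count: 7


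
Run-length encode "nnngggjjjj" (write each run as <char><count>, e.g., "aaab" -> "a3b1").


Input: 'nnngggjjjj'
Operation: identify consecutive runs
Runs: 'nnn' -> n3, 'ggg' -> g3, 'jjjj' -> j4
Encoded: n3g3j4


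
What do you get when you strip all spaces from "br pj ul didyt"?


Input string: 'br pj ul didyt'
Operation: remove all spaces
Words: 'br', 'pj', 'ul', 'didyt'
Join without spaces: brpjuldidyt


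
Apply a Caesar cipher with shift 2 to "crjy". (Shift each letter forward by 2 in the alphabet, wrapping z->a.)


Input: 'crjy', shift = 2
Operation: for each letter, (position + 2) mod 26
Mapping: 'c'(2+2=4)->'e', 'r'(17+2=19)->'t', 'j'(9+2=11)->'l', 'y'(24+2=26, 26 mod 26=0)->'a'
Result: etla


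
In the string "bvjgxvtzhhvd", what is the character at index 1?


Input string: 'bvjgxvtzhhvd'
Operation: get character at index 1
Index mapping: s[0]='b', s[1]='v'
Result: 'v'


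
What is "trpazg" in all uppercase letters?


Input string: 'trpazg'
Operation: convert each letter to uppercase
Mapping: 't'->'T', 'r'->'R', 'p'->'P', 'a'->'A', 'z'->'Z', 'g'->'G'
Result: TRPAZG


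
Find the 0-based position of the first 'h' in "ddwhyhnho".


Input string: 'ddwhyhnho'
Target: 'h'
Scanning left to right: s[0]='d', s[1]='d', s[2]='w', s[3]='h'
First match at index: 3


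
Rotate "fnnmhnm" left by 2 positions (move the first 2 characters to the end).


Input: 'fnnmhnm', shift = 2
Operation: split at index 2 and swap parts
Front part s[0:2] = 'fn'
Back part s[2:] = 'nmhnm'
Rotated = back + front = 'nmhnm' + 'fn'
Result: nmhnmfn


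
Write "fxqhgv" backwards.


Input string: 'fxqhgv'
Operation: reverse character order
Original order: 'f' -> 'x' -> 'q' -> 'h' -> 'g' -> 'v'
Reversed order: 'v' -> 'g' -> 'h' -> 'q' -> 'x' -> 'f'
Result: vghqxf


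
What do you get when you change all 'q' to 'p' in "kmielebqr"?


Input string: 'kmielebqr'
Operation: replace 'q' with 'p'
Positions of 'q': 7
After replacement: kmielebpr


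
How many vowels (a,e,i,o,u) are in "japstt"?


Input string: 'japstt'
Operation: count vowels (a, e, i, o, u)
Scan: s[0]='j', s[1]='a' (vowel), s[2]='p', s[3]='s', s[4]='t', s[5]='t'
Vowels found: 1
Result: 1


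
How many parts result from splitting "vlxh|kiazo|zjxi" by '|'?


Input string: 'vlxh|kiazo|zjxi'
Delimiter: '|'
Split result: 'vlxh', 'kiazo', 'zjxi'
Number of parts: 3


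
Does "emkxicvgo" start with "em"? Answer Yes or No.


Input string: 'emkxicvgo'
Prefix to check: 'em'
First 2 characters of input: 'em'
Match: True
Result: Yes


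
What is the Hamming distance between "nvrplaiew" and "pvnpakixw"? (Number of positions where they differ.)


String 1: 'nvrplaiew'
String 2: 'pvnpakixw'
Compare each position: pos 0: 'n'!='p', pos 1: 'v'=='v', pos 2: 'r'!='n', pos 3: 'p'=='p', pos 4: 'l'!='a', pos 5: 'a'!='k', pos 6: 'i'=='i', pos 7: 'e'!='x', pos 8: 'w'=='w'
Differing positions: 5
Hamming distance: 5


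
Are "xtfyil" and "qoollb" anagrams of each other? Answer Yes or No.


String 1: 'xtfyil' -> sorted: 'filtxy'
String 2: 'qoollb' -> sorted: 'bllooq'
Compare sorted forms: 'filtxy' != 'bllooq'
Anagram: No


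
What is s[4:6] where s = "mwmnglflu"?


Input string: 'mwmnglflu'
Operation: slice [4:6]
Extract characters: s[4]='g', s[5]='l'
Result: gl


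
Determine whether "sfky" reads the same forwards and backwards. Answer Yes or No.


Input string: 'sfky'
Reversed: 'ykfs'
Compare pairs: s[0]='s' vs s[3]='y' (mismatch), s[1]='f' vs s[2]='k' (mismatch)
Palindrome: No


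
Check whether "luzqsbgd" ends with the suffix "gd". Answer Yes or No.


Input string: 'luzqsbgd'
Suffix to check: 'gd'
Last 2 characters of input: 'gd'
Match: True
Result: Yes


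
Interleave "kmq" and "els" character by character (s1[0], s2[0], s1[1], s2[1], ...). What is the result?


String 1: 'kmq'
String 2: 'els'
Operation: alternate characters
Pairs: 'k'+'e', 'm'+'l', 'q'+'s'
Result: kemlqs


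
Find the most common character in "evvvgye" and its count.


Input: 'evvvgye'
Operation: tally each character
Counts: 'e':2, 'g':1, 'v':3, 'y':1
Maximum: 'v' appears 3 times


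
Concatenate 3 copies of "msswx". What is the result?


Input string: 'msswx'
Operation: repeat 3 times
Concatenation: 'msswx' + 'msswx' + 'msswx'
Result: msswxmsswxmsswx


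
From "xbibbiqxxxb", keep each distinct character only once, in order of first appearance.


Input: 'xbibbiqxxxb'
Operation: keep first occurrence of each character
Scan: s[0]='x' new -> keep; s[1]='b' new -> keep; s[2]='i' new -> keep; s[3]='b' seen -> skip; s[4]='b' seen -> skip; s[5]='i' seen -> skip; s[6]='q' new -> keep; s[7]='x' seen -> skip; s[8]='x' seen -> skip; s[9]='x' seen -> skip; s[10]='b' seen -> skip
Result: xbiq


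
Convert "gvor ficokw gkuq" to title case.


Input string: 'gvor ficokw gkuq'
Operation: capitalize first letter of each word
Word transformations: 'gvor'->'Gvor', 'ficokw'->'Ficokw', 'gkuq'->'Gkuq'
Result: Gvor Ficokw Gkuq


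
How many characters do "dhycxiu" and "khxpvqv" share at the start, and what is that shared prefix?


String 1: 'dhycxiu'
String 2: 'khxpvqv'
Compare position by position:
pos 0: 'd' vs 'k' differ -> stop
Longest common prefix: "" (length 0)


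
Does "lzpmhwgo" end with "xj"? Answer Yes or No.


Input string: 'lzpmhwgo'
Suffix to check: 'xj'
Last 2 characters of input: 'go'
Match: False
Result: No


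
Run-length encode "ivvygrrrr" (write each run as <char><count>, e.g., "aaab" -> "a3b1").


Input: 'ivvygrrrr'
Operation: identify consecutive runs
Runs: 'i' -> i1, 'vv' -> v2, 'y' -> y1, 'g' -> g1, 'rrrr' -> r4
Encoded: i1v2y1g1r4


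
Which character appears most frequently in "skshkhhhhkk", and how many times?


Input: 'skshkhhhhkk'
Operation: tally each character
Counts: 'h':5, 'k':4, 's':2
Maximum: 'h' appears 5 times


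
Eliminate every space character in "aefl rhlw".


Input string: 'aefl rhlw'
Operation: remove all spaces
Words: 'aefl', 'rhlw'
Join without spaces: aeflrhlw


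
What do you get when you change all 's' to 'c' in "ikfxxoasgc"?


Input string: 'ikfxxoasgc'
Operation: replace 's' with 'c'
Positions of 's': 7
After replacement: ikfxxoacgc


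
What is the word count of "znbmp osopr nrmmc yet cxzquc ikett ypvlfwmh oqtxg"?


Input string: 'znbmp osopr nrmmc yet cxzquc ikett ypvlfwmh oqtxg'
Operation: split by spaces
Words found: 'znbmp', 'osopr', 'nrmmc', 'yet', 'cxzquc', 'ikett', 'ypvlfwmh', 'oqtxg'
Word count: 8


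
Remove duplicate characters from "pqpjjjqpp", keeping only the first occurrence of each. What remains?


Input: 'pqpjjjqpp'
Operation: keep first occurrence of each character
Scan: s[0]='p' new -> keep; s[1]='q' new -> keep; s[2]='p' seen -> skip; s[3]='j' new -> keep; s[4]='j' seen -> skip; s[5]='j' seen -> skip; s[6]='q' seen -> skip; s[7]='p' seen -> skip; s[8]='p' seen -> skip
Result: pqj


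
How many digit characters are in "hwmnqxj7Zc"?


Input string: 'hwmnqxj7Zc'
Operation: count digit characters (0-9)
Scan: 'h', 'w', 'm', 'n', 'q', 'x', 'j', '7'(digit), 'Z', 'c'
Digits found: 1
Result: 1


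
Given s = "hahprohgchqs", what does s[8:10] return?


Input string: 'hahprohgchqs'
Operation: slice [8:10]
Extract characters: s[8]='c', s[9]='h'
Result: ch


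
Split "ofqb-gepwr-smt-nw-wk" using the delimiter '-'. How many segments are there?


Input string: 'ofqb-gepwr-smt-nw-wk'
Delimiter: '-'
Split result: 'ofqb', 'gepwr', 'smt', 'nw', 'wk'
Number of parts: 5


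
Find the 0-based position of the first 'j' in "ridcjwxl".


Input string: 'ridcjwxl'
Target: 'j'
Scanning left to right: s[0]='r', s[1]='i', s[2]='d', s[3]='c', s[4]='j'
First match at index: 4


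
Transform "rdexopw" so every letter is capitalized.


Input string: 'rdexopw'
Operation: convert each letter to uppercase
Mapping: 'r'->'R', 'd'->'D', 'e'->'E', 'x'->'X', 'o'->'O', 'p'->'P', 'w'->'W'
Result: RDEXOPW


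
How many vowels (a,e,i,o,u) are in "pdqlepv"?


Input string: 'pdqlepv'
Operation: count vowels (a, e, i, o, u)
Scan: s[0]='p', s[1]='d', s[2]='q', s[3]='l', s[4]='e' (vowel), s[5]='p', s[6]='v'
Vowels found: 1
Result: 1


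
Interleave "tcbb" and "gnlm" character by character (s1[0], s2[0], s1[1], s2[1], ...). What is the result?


String 1: 'tcbb'
String 2: 'gnlm'
Operation: alternate characters
Pairs: 't'+'g', 'c'+'n', 'b'+'l', 'b'+'m'
Result: tgcnblbm


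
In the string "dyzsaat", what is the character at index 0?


Input string: 'dyzsaat'
Operation: get character at index 0
Index mapping: s[0]='d'
Result: 'd'


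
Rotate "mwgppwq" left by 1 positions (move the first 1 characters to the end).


Input: 'mwgppwq', shift = 1
Operation: split at index 1 and swap parts
Front part s[0:1] = 'm'
Back part s[1:] = 'wgppwq'
Rotated = back + front = 'wgppwq' + 'm'
Result: wgppwqm


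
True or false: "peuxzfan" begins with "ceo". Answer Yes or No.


Input string: 'peuxzfan'
Prefix to check: 'ceo'
First 3 characters of input: 'peu'
Match: False
Result: No


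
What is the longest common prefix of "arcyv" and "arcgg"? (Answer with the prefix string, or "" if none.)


String 1: 'arcyv'
String 2: 'arcgg'
Compare position by position:
pos 0: 'a' vs 'a' match
pos 1: 'r' vs 'r' match
pos 2: 'c' vs 'c' match
pos 3: 'y' vs 'g' differ -> stop
Longest common prefix: "arc" (length 3)


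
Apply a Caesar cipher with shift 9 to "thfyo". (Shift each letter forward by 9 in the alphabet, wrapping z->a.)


Input: 'thfyo', shift = 9
Operation: for each letter, (position + 9) mod 26
Mapping: 't'(19+9=28, 28 mod 26=2)->'c', 'h'(7+9=16)->'q', 'f'(5+9=14)->'o', 'y'(24+9=33, 33 mod 26=7)->'h', 'o'(14+9=23)->'x'
Result: cqohx


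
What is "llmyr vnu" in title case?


Input string: 'llmyr vnu'
Operation: capitalize first letter of each word
Word transformations: 'llmyr'->'Llmyr', 'vnu'->'Vnu'
Result: Llmyr Vnu


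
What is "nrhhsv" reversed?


Input string: 'nrhhsv'
Operation: reverse character order
Original order: 'n' -> 'r' -> 'h' -> 'h' -> 's' -> 'v'
Reversed order: 'v' -> 's' -> 'h' -> 'h' -> 'r' -> 'n'
Result: vshhrn


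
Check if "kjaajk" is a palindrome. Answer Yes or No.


Input string: 'kjaajk'
Reversed: 'kjaajk'
Compare pairs: s[0]='k' vs s[5]='k' (match), s[1]='j' vs s[4]='j' (match), s[2]='a' vs s[3]='a' (match)
Palindrome: Yes


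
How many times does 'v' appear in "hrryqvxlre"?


Input string: 'hrryqvxlre'
Target character: 'v'
Scan each position: s[5]='v'
Matches found at indices: 5
Total: 1


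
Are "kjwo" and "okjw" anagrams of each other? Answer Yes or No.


String 1: 'kjwo' -> sorted: 'jkow'
String 2: 'okjw' -> sorted: 'jkow'
Compare sorted forms: 'jkow' == 'jkow'
Anagram: Yes


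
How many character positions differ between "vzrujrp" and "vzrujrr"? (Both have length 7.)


String 1: 'vzrujrp'
String 2: 'vzrujrr'
Compare each position: pos 0: 'v'=='v', pos 1: 'z'=='z', pos 2: 'r'=='r', pos 3: 'u'=='u', pos 4: 'j'=='j', pos 5: 'r'=='r', pos 6: 'p'!='r'
Differing positions: 1
Hamming distance: 1


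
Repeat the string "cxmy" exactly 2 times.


Input string: 'cxmy'
Operation: repeat 2 times
Concatenation: 'cxmy' + 'cxmy'
Result: cxmycxmy


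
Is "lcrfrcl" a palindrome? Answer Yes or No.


Input string: 'lcrfrcl'
Reversed: 'lcrfrcl'
Compare pairs: s[0]='l' vs s[6]='l' (match), s[1]='c' vs s[5]='c' (match), s[2]='r' vs s[4]='r' (match)
Palindrome: Yes


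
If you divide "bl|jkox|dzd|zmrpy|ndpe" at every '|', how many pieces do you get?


Input string: 'bl|jkox|dzd|zmrpy|ndpe'
Delimiter: '|'
Split result: 'bl', 'jkox', 'dzd', 'zmrpy', 'ndpe'
Number of parts: 5


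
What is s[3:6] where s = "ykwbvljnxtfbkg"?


Input string: 'ykwbvljnxtfbkg'
Operation: slice [3:6]
Extract characters: s[3]='b', s[4]='v', s[5]='l'
Result: bvl


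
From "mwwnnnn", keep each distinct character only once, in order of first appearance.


Input: 'mwwnnnn'
Operation: keep first occurrence of each character
Scan: s[0]='m' new -> keep; s[1]='w' new -> keep; s[2]='w' seen -> skip; s[3]='n' new -> keep; s[4]='n' seen -> skip; s[5]='n' seen -> skip; s[6]='n' seen -> skip
Result: mwn


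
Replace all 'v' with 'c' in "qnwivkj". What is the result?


Input string: 'qnwivkj'
Operation: replace 'v' with 'c'
Positions of 'v': 4
After replacement: qnwickj


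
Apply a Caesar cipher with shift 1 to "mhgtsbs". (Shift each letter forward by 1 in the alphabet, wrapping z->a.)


Input: 'mhgtsbs', shift = 1
Operation: for each letter, (position + 1) mod 26
Mapping: 'm'(12+1=13)->'n', 'h'(7+1=8)->'i', 'g'(6+1=7)->'h', 't'(19+1=20)->'u', 's'(18+1=19)->'t', 'b'(1+1=2)->'c', 's'(18+1=19)->'t'
Result: nihutct


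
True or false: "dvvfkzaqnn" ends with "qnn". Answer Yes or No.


Input string: 'dvvfkzaqnn'
Suffix to check: 'qnn'
Last 3 characters of input: 'qnn'
Match: True
Result: Yes


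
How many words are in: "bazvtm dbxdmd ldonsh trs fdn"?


Input string: 'bazvtm dbxdmd ldonsh trs fdn'
Operation: split by spaces
Words found: 'bazvtm', 'dbxdmd', 'ldonsh', 'trs', 'fdn'
Word count: 5


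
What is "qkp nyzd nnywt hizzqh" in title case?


Input string: 'qkp nyzd nnywt hizzqh'
Operation: capitalize first letter of each word
Word transformations: 'qkp'->'Qkp', 'nyzd'->'Nyzd', 'nnywt'->'Nnywt', 'hizzqh'->'Hizzqh'
Result: Qkp Nyzd Nnywt Hizzqh


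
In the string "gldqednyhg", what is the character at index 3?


Input string: 'gldqednyhg'
Operation: get character at index 3
Index mapping: s[0]='g', s[1]='l', s[2]='d', s[3]='q'
Result: 'q'


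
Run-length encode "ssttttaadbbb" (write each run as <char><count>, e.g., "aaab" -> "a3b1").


Input: 'ssttttaadbbb'
Operation: identify consecutive runs
Runs: 'ss' -> s2, 'tttt' -> t4, 'aa' -> a2, 'd' -> d1, 'bbb' -> b3
Encoded: s2t4a2d1b3


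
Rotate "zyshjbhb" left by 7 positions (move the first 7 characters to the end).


Input: 'zyshjbhb', shift = 7
Operation: split at index 7 and swap parts
Front part s[0:7] = 'zyshjbh'
Back part s[7:] = 'b'
Rotated = back + front = 'b' + 'zyshjbh'
Result: bzyshjbh


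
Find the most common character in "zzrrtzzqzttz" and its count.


Input: 'zzrrtzzqzttz'
Operation: tally each character
Counts: 'q':1, 'r':2, 't':3, 'z':6
Maximum: 'z' appears 6 times


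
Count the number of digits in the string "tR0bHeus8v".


Input string: 'tR0bHeus8v'
Operation: count digit characters (0-9)
Scan: 't', 'R', '0'(digit), 'b', 'H', 'e', 'u', 's', '8'(digit), 'v'
Digits found: 2
Result: 2


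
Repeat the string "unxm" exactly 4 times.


Input string: 'unxm'
Operation: repeat 4 times
Concatenation: 'unxm' + 'unxm' + 'unxm' + 'unxm'
Result: unxmunxmunxmunxm


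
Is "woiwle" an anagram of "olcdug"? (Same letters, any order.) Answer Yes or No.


String 1: 'olcdug' -> sorted: 'cdglou'
String 2: 'woiwle' -> sorted: 'eiloww'
Compare sorted forms: 'cdglou' != 'eiloww'
Anagram: No


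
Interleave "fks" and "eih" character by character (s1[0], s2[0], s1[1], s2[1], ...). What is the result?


String 1: 'fks'
String 2: 'eih'
Operation: alternate characters
Pairs: 'f'+'e', 'k'+'i', 's'+'h'
Result: fekish


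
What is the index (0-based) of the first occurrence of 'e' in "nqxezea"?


Input string: 'nqxezea'
Target: 'e'
Scanning left to right: s[0]='n', s[1]='q', s[2]='x', s[3]='e'
First match at index: 3


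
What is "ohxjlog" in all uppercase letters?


Input string: 'ohxjlog'
Operation: convert each letter to uppercase
Mapping: 'o'->'O', 'h'->'H', 'x'->'X', 'j'->'J', 'l'->'L', 'o'->'O', 'g'->'G'
Result: OHXJLOG


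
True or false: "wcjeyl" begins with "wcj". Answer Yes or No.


Input string: 'wcjeyl'
Prefix to check: 'wcj'
First 3 characters of input: 'wcj'
Match: True
Result: Yes


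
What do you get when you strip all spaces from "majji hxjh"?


Input string: 'majji hxjh'
Operation: remove all spaces
Words: 'majji', 'hxjh'
Join without spaces: majjihxjh


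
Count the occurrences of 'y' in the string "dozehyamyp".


Input string: 'dozehyamyp'
Target character: 'y'
Scan each position: s[5]='y', s[8]='y'
Matches found at indices: 5, 8
Total: 2


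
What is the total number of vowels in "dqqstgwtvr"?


Input string: 'dqqstgwtvr'
Operation: count vowels (a, e, i, o, u)
Scan: s[0]='d', s[1]='q', s[2]='q', s[3]='s', s[4]='t', s[5]='g', s[6]='w', s[7]='t', s[8]='v', s[9]='r'
Vowels found: 0
Result: 0


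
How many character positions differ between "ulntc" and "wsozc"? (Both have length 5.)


String 1: 'ulntc'
String 2: 'wsozc'
Compare each position: pos 0: 'u'!='w', pos 1: 'l'!='s', pos 2: 'n'!='o', pos 3: 't'!='z', pos 4: 'c'=='c'
Differing positions: 4
Hamming distance: 4


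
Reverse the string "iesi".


Input string: 'iesi'
Operation: reverse character order
Original order: 'i' -> 'e' -> 's' -> 'i'
Reversed order: 'i' -> 's' -> 'e' -> 'i'
Result: isei


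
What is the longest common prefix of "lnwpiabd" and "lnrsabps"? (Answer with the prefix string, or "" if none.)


String 1: 'lnwpiabd'
String 2: 'lnrsabps'
Compare position by position:
pos 0: 'l' vs 'l' match
pos 1: 'n' vs 'n' match
pos 2: 'w' vs 'r' differ -> stop
Longest common prefix: "ln" (length 2)


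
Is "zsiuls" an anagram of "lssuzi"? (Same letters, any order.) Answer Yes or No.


String 1: 'lssuzi' -> sorted: 'ilssuz'
String 2: 'zsiuls' -> sorted: 'ilssuz'
Compare sorted forms: 'ilssuz' == 'ilssuz'
Anagram: Yes


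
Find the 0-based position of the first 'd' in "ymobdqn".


Input string: 'ymobdqn'
Target: 'd'
Scanning left to right: s[0]='y', s[1]='m', s[2]='o', s[3]='b', s[4]='d'
First match at index: 4


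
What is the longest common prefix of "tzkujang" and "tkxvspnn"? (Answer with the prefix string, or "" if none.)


String 1: 'tzkujang'
String 2: 'tkxvspnn'
Compare position by position:
pos 0: 't' vs 't' match
pos 1: 'z' vs 'k' differ -> stop
Longest common prefix: "t" (length 1)


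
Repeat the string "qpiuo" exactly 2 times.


Input string: 'qpiuo'
Operation: repeat 2 times
Concatenation: 'qpiuo' + 'qpiuo'
Result: qpiuoqpiuo


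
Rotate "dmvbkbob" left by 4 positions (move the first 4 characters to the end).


Input: 'dmvbkbob', shift = 4
Operation: split at index 4 and swap parts
Front part s[0:4] = 'dmvb'
Back part s[4:] = 'kbob'
Rotated = back + front = 'kbob' + 'dmvb'
Result: kbobdmvb


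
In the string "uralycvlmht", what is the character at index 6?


Input string: 'uralycvlmht'
Operation: get character at index 6
Index mapping: s[0]='u', s[1]='r', s[2]='a', s[3]='l', s[4]='y', s[5]='c', s[6]='v'
Result: 'v'


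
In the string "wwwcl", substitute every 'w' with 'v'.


Input string: 'wwwcl'
Operation: replace 'w' with 'v'
Positions of 'w': 0, 1, 2
After replacement: vvvcl


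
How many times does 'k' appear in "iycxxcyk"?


Input string: 'iycxxcyk'
Target character: 'k'
Scan each position: s[7]='k'
Matches found at indices: 7
Total: 1


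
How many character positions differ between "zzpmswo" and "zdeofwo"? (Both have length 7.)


String 1: 'zzpmswo'
String 2: 'zdeofwo'
Compare each position: pos 0: 'z'=='z', pos 1: 'z'!='d', pos 2: 'p'!='e', pos 3: 'm'!='o', pos 4: 's'!='f', pos 5: 'w'=='w', pos 6: 'o'=='o'
Differing positions: 4
Hamming distance: 4


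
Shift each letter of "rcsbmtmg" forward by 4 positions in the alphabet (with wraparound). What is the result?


Input: 'rcsbmtmg', shift = 4
Operation: for each letter, (position + 4) mod 26
Mapping: 'r'(17+4=21)->'v', 'c'(2+4=6)->'g', 's'(18+4=22)->'w', 'b'(1+4=5)->'f', 'm'(12+4=16)->'q', 't'(19+4=23)->'x', 'm'(12+4=16)->'q', 'g'(6+4=10)->'k'
Result: vgwfqxqk


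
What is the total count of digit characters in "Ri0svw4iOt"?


Input string: 'Ri0svw4iOt'
Operation: count digit characters (0-9)
Scan: 'R', 'i', '0'(digit), 's', 'v', 'w', '4'(digit), 'i', 'O', 't'
Digits found: 2
Result: 2


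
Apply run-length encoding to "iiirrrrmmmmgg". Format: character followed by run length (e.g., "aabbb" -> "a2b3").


Input: 'iiirrrrmmmmgg'
Operation: identify consecutive runs
Runs: 'iii' -> i3, 'rrrr' -> r4, 'mmmm' -> m4, 'gg' -> g2
Encoded: i3r4m4g2


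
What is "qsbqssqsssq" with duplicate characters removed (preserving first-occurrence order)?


Input: 'qsbqssqsssq'
Operation: keep first occurrence of each character
Scan: s[0]='q' new -> keep; s[1]='s' new -> keep; s[2]='b' new -> keep; s[3]='q' seen -> skip; s[4]='s' seen -> skip; s[5]='s' seen -> skip; s[6]='q' seen -> skip; s[7]='s' seen -> skip; s[8]='s' seen -> skip; s[9]='s' seen -> skip; s[10]='q' seen -> skip
Result: qsb


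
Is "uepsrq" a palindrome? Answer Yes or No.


Input string: 'uepsrq'
Reversed: 'qrspeu'
Compare pairs: s[0]='u' vs s[5]='q' (mismatch), s[1]='e' vs s[4]='r' (mismatch), s[2]='p' vs s[3]='s' (mismatch)
Palindrome: No


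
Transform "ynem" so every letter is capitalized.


Input string: 'ynem'
Operation: convert each letter to uppercase
Mapping: 'y'->'Y', 'n'->'N', 'e'->'E', 'm'->'M'
Result: YNEM


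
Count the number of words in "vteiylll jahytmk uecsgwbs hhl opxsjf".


Input string: 'vteiylll jahytmk uecsgwbs hhl opxsjf'
Operation: split by spaces
Words found: 'vteiylll', 'jahytmk', 'uecsgwbs', 'hhl', 'opxsjf'
Word count: 5


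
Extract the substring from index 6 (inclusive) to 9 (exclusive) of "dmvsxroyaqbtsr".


Input string: 'dmvsxroyaqbtsr'
Operation: slice [6:9]
Extract characters: s[6]='o', s[7]='y', s[8]='a'
Result: oya


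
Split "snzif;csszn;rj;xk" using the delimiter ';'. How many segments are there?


Input string: 'snzif;csszn;rj;xk'
Delimiter: ';'
Split result: 'snzif', 'csszn', 'rj', 'xk'
Number of parts: 4


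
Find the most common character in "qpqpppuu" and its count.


Input: 'qpqpppuu'
Operation: tally each character
Counts: 'p':4, 'q':2, 'u':2
Maximum: 'p' appears 4 times


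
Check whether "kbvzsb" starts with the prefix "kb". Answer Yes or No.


Input string: 'kbvzsb'
Prefix to check: 'kb'
First 2 characters of input: 'kb'
Match: True
Result: Yes


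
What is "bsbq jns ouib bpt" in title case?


Input string: 'bsbq jns ouib bpt'
Operation: capitalize first letter of each word
Word transformations: 'bsbq'->'Bsbq', 'jns'->'Jns', 'ouib'->'Ouib', 'bpt'->'Bpt'
Result: Bsbq Jns Ouib Bpt


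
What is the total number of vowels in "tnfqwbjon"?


Input string: 'tnfqwbjon'
Operation: count vowels (a, e, i, o, u)
Scan: s[0]='t', s[1]='n', s[2]='f', s[3]='q', s[4]='w', s[5]='b', s[6]='j', s[7]='o' (vowel), s[8]='n'
Vowels found: 1
Result: 1


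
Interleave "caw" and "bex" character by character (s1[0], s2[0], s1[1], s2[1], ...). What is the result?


String 1: 'caw'
String 2: 'bex'
Operation: alternate characters
Pairs: 'c'+'b', 'a'+'e', 'w'+'x'
Result: cbaewx


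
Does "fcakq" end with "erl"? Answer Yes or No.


Input string: 'fcakq'
Suffix to check: 'erl'
Last 3 characters of input: 'akq'
Match: False
Result: No


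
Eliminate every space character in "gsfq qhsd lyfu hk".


Input string: 'gsfq qhsd lyfu hk'
Operation: remove all spaces
Words: 'gsfq', 'qhsd', 'lyfu', 'hk'
Join without spaces: gsfqqhsdlyfuhk


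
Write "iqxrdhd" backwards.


Input string: 'iqxrdhd'
Operation: reverse character order
Original order: 'i' -> 'q' -> 'x' -> 'r' -> 'd' -> 'h' -> 'd'
Reversed order: 'd' -> 'h' -> 'd' -> 'r' -> 'x' -> 'q' -> 'i'
Result: dhdrxqi


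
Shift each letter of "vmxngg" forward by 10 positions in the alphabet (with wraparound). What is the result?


Input: 'vmxngg', shift = 10
Operation: for each letter, (position + 10) mod 26
Mapping: 'v'(21+10=31, 31 mod 26=5)->'f', 'm'(12+10=22)->'w', 'x'(23+10=33, 33 mod 26=7)->'h', 'n'(13+10=23)->'x', 'g'(6+10=16)->'q', 'g'(6+10=16)->'q'
Result: fwhxqq


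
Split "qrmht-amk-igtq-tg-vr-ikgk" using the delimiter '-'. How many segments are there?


Input string: 'qrmht-amk-igtq-tg-vr-ikgk'
Delimiter: '-'
Split result: 'qrmht', 'amk', 'igtq', 'tg', 'vr', 'ikgk'
Number of parts: 6


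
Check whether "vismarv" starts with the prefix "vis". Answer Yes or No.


Input string: 'vismarv'
Prefix to check: 'vis'
First 3 characters of input: 'vis'
Match: True
Result: Yes


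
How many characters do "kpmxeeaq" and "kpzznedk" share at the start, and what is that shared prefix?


String 1: 'kpmxeeaq'
String 2: 'kpzznedk'
Compare position by position:
pos 0: 'k' vs 'k' match
pos 1: 'p' vs 'p' match
pos 2: 'm' vs 'z' differ -> stop
Longest common prefix: "kp" (length 2)


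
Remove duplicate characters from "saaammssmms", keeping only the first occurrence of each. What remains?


Input: 'saaammssmms'
Operation: keep first occurrence of each character
Scan: s[0]='s' new -> keep; s[1]='a' new -> keep; s[2]='a' seen -> skip; s[3]='a' seen -> skip; s[4]='m' new -> keep; s[5]='m' seen -> skip; s[6]='s' seen -> skip; s[7]='s' seen -> skip; s[8]='m' seen -> skip; s[9]='m' seen -> skip; s[10]='s' seen -> skip
Result: sam


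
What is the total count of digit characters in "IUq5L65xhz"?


Input string: 'IUq5L65xhz'
Operation: count digit characters (0-9)
Scan: 'I', 'U', 'q', '5'(digit), 'L', '6'(digit), '5'(digit), 'x', 'h', 'z'
Digits found: 3
Result: 3


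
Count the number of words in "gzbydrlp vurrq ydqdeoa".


Input string: 'gzbydrlp vurrq ydqdeoa'
Operation: split by spaces
Words found: 'gzbydrlp', 'vurrq', 'ydqdeoa'
Word count: 3


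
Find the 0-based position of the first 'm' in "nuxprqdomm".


Input string: 'nuxprqdomm'
Target: 'm'
Scanning left to right: s[0]='n', s[1]='u', s[2]='x', s[3]='p', s[4]='r', s[5]='q', s[6]='d', s[7]='o', s[8]='m'
First match at index: 8


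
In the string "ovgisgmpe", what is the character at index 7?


Input string: 'ovgisgmpe'
Operation: get character at index 7
Index mapping: s[0]='o', s[1]='v', s[2]='g', s[3]='i', s[4]='s', s[5]='g', s[6]='m', s[7]='p'
Result: 'p'


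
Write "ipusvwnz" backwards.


Input string: 'ipusvwnz'
Operation: reverse character order
Original order: 'i' -> 'p' -> 'u' -> 's' -> 'v' -> 'w' -> 'n' -> 'z'
Reversed order: 'z' -> 'n' -> 'w' -> 'v' -> 's' -> 'u' -> 'p' -> 'i'
Result: znwvsupi


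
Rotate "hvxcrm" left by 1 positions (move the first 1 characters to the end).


Input: 'hvxcrm', shift = 1
Operation: split at index 1 and swap parts
Front part s[0:1] = 'h'
Back part s[1:] = 'vxcrm'
Rotated = back + front = 'vxcrm' + 'h'
Result: vxcrmh


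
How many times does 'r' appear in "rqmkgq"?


Input string: 'rqmkgq'
Target character: 'r'
Scan each position: s[0]='r'
Matches found at indices: 0
Total: 1


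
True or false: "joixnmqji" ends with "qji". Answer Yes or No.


Input string: 'joixnmqji'
Suffix to check: 'qji'
Last 3 characters of input: 'qji'
Match: True
Result: Yes


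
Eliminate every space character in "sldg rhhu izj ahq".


Input string: 'sldg rhhu izj ahq'
Operation: remove all spaces
Words: 'sldg', 'rhhu', 'izj', 'ahq'
Join without spaces: sldgrhhuizjahq


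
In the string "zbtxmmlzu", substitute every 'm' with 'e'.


Input string: 'zbtxmmlzu'
Operation: replace 'm' with 'e'
Positions of 'm': 4, 5
After replacement: zbtxeelzu


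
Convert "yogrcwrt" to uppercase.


Input string: 'yogrcwrt'
Operation: convert each letter to uppercase
Mapping: 'y'->'Y', 'o'->'O', 'g'->'G', 'r'->'R', 'c'->'C', 'w'->'W', 'r'->'R', 't'->'T'
Result: YOGRCWRT
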